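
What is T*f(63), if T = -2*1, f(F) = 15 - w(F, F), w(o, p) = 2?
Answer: -26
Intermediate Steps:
f(F) = 13 (f(F) = 15 - 1*2 = 15 - 2 = 13)
T = -2
T*f(63) = -2*13 = -26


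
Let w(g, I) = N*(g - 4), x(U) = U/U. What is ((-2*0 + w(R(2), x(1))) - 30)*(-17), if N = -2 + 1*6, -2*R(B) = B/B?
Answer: 816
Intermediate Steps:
R(B) = -½ (R(B) = -B/(2*B) = -½*1 = -½)
N = 4 (N = -2 + 6 = 4)
x(U) = 1
w(g, I) = -16 + 4*g (w(g, I) = 4*(g - 4) = 4*(-4 + g) = -16 + 4*g)
((-2*0 + w(R(2), x(1))) - 30)*(-17) = ((-2*0 + (-16 + 4*(-½))) - 30)*(-17) = ((0 + (-16 - 2)) - 30)*(-17) = ((0 - 18) - 30)*(-17) = (-18 - 30)*(-17) = -48*(-17) = 816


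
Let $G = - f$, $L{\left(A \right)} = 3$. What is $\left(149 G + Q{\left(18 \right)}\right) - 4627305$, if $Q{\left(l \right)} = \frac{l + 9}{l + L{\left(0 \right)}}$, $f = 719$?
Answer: $- \frac{33141043}{7} \approx -4.7344 \cdot 10^{6}$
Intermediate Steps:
$G = -719$ ($G = \left(-1\right) 719 = -719$)
$Q{\left(l \right)} = \frac{9 + l}{3 + l}$ ($Q{\left(l \right)} = \frac{l + 9}{l + 3} = \frac{9 + l}{3 + l}$)
$\left(149 G + Q{\left(18 \right)}\right) - 4627305 = \left(149 \left(-719\right) + \frac{9 + 18}{3 + 18}\right) - 4627305 = \left(-107131 + \frac{1}{21} \cdot 27\right) - 4627305 = \left(-107131 + \frac{9}{7}\right) - 4627305 = - \frac{749908}{7} - 4627305 = - \frac{33141043}{7}$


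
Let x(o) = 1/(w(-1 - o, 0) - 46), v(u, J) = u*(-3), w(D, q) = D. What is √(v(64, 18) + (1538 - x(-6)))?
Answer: √2262667/41 ≈ 36.688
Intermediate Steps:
v(u, J) = -3*u
x(o) = 1/(-47 - o) (x(o) = 1/((-1 - o) - 46) = 1/(-47 - o))
√(v(64, 18) + (1538 - x(-6))) = √(-3*64 + (1538 - (-1)/(47 - 6))) = √(-192 + (1538 - (-1)/41)) = √(-192 + (1538 - 1*(-1/41))) = √(-192 + (1538 + 1/41)) = √(-192 + 63059/41) = √(55187/41) = √2262667/41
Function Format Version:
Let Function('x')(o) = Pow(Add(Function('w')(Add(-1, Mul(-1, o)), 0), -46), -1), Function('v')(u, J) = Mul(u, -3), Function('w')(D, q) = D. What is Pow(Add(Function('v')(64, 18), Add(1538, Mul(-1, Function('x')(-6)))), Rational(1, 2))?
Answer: Mul(Rational(1, 41), Pow(2262667, Rational(1, 2))) ≈ 36.688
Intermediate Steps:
Function('v')(u, J) = Mul(-3, u)
Function('x')(o) = Pow(Add(-47, Mul(-1, o)), -1) (Function('x')(o) = Pow(Add(Add(-1, Mul(-1, o)), -46), -1) = Pow(Add(-47, Mul(-1, o)), -1))
Pow(Add(Function('v')(64, 18), Add(1538, Mul(-1, Function('x')(-6)))), Rational(1, 2)) = Pow(Add(Mul(-3, 64), Add(1538, Mul(-1, Mul(-1, Pow(Add(47, -6), -1))))), Rational(1, 2)) = Pow(Add(-192, Add(1538, Mul(-1, Mul(-1, Pow(41, -1))))), Rational(1, 2)) = Pow(Add(-192, Add(1538, Mul(-1, Mul(-1, Rational(1, 41))))), Rational(1, 2)) = Pow(Add(-192, Add(1538, Mul(-1, Rational(-1, 41)))), Rational(1, 2)) = Pow(Add(-192, Add(1538, Rational(1, 41))), Rational(1, 2)) = Pow(Add(-192, Rational(63059, 41)), Rational(1, 2)) = Pow(Rational(55187, 41), Rational(1, 2)) = Mul(Rational(1, 41), Pow(2262667, Rational(1, 2)))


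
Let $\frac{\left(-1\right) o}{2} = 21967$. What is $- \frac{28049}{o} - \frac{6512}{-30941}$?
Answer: $\frac{1153962317}{1359361894} \approx 0.8489$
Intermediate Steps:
$o = -43934$ ($o = \left(-2\right) 21967 = -43934$)
$- \frac{28049}{o} - \frac{6512}{-30941} = - \frac{28049}{-43934} - \frac{6512}{-30941} = \left(-28049\right) \left(- \frac{1}{43934}\right) - - \frac{6512}{30941} = \frac{28049}{43934} + \frac{6512}{30941} = \frac{1153962317}{1359361894}$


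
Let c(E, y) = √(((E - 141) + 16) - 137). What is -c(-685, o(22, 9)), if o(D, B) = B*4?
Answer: -I*√947 ≈ -30.773*I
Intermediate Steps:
o(D, B) = 4*B
c(E, y) = √(-262 + E) (c(E, y) = √(((-141 + E) + 16) - 137) = √((-125 + E) - 137) = √(-262 + E))
-c(-685, o(22, 9)) = -√(-262 - 685) = -√(-947) = -I*√947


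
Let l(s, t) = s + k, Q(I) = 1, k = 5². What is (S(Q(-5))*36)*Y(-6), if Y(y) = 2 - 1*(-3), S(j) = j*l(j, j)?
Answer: 4680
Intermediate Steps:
k = 25
l(s, t) = 25 + s (l(s, t) = s + 25 = 25 + s)
S(j) = j*(25 + j)
Y(y) = 5 (Y(y) = 2 + 3 = 5)
(S(Q(-5))*36)*Y(-6) = ((1*(25 + 1))*36)*5 = ((1*26)*36)*5 = (26*36)*5 = 936*5 = 4680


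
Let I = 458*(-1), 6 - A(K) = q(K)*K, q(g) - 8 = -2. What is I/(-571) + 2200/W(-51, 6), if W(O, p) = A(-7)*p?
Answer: 173513/20556 ≈ 8.4410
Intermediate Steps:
q(g) = 6 (q(g) = 8 - 2 = 6)
A(K) = 6 - 6*K
W(O, p) = 48*p (W(O, p) = (6 - 6*(-7))*p = (6 + 42)*p = 48*p)
I = -458
I/(-571) + 2200/W(-51, 6) = -458/(-571) + 2200/((48*6)) = -458*(-1/571) + 2200/288 = 458/571 + 2200*(1/288) = 458/571 + 275/36 = 173513/20556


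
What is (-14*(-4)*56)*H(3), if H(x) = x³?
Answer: 84672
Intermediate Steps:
(-14*(-4)*56)*H(3) = (-14*(-4)*56)*3³ = (56*56)*27 = 3136*27 = 84672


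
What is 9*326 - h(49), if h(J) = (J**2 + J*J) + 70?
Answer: -1938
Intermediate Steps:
h(J) = 70 + 2*J**2 (h(J) = (J**2 + J**2) + 70 = 2*J**2 + 70 = 70 + 2*J**2)
9*326 - h(49) = 9*326 - (70 + 2*49**2) = 2934 - (70 + 2*2401) = 2934 - (70 + 4802) = 2934 - 1*4872 = 2934 - 4872 = -1938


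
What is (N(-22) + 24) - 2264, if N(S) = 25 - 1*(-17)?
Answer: -2198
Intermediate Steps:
N(S) = 42 (N(S) = 25 + 17 = 42)
(N(-22) + 24) - 2264 = (42 + 24) - 2264 = 66 - 2264 = -2198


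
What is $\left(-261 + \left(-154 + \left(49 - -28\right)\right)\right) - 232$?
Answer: $-570$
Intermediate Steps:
$\left(-261 + \left(-154 + \left(49 - -28\right)\right)\right) - 232 = \left(-261 + \left(-154 + \left(49 + 28\right)\right)\right) - 232 = \left(-261 + \left(-154 + 77\right)\right) - 232 = \left(-261 - 77\right) - 232 = -338 - 232 = -570$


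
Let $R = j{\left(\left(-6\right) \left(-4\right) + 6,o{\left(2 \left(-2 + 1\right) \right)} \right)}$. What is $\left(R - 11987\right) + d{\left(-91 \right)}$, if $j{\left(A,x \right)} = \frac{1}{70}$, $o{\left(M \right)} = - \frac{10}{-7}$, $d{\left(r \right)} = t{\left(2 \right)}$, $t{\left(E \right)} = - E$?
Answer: $- \frac{839229}{70} \approx -11989.0$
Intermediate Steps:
$d{\left(r \right)} = -2$ ($d{\left(r \right)} = \left(-1\right) 2 = -2$)
$o{\left(M \right)} = \frac{10}{7}$ ($o{\left(M \right)} = \left(-10\right) \left(- \frac{1}{7}\right) = \frac{10}{7}$)
$j{\left(A,x \right)} = \frac{1}{70}$
$R = \frac{1}{70} \approx 0.014286$
$\left(R - 11987\right) + d{\left(-91 \right)} = \left(\frac{1}{70} - 11987\right) - 2 = - \frac{839089}{70} - 2 = - \frac{839229}{70}$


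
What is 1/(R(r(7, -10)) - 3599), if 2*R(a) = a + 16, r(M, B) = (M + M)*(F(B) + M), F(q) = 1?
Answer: -1/3535 ≈ -0.00028289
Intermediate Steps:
r(M, B) = 2*M*(1 + M) (r(M, B) = (M + M)*(1 + M) = (2*M)*(1 + M) = 2*M*(1 + M))
R(a) = 8 + a/2 (R(a) = (a + 16)/2 = (16 + a)/2 = 8 + a/2)
1/(R(r(7, -10)) - 3599) = 1/((8 + (2*7*(1 + 7))/2) - 3599) = 1/((8 + (2*7*8)/2) - 3599) = 1/((8 + (1/2)*112) - 3599) = 1/((8 + 56) - 3599) = 1/(64 - 3599) = 1/(-3535) = -1/3535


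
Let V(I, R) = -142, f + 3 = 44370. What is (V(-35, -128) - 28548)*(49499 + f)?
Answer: -2693015540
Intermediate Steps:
f = 44367 (f = -3 + 44370 = 44367)
(V(-35, -128) - 28548)*(49499 + f) = (-142 - 28548)*(49499 + 44367) = -28690*93866 = -2693015540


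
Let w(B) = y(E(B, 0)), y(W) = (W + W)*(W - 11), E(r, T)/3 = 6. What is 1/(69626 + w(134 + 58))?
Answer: 1/69878 ≈ 1.4311e-5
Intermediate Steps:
E(r, T) = 18 (E(r, T) = 3*6 = 18)
y(W) = 2*W*(-11 + W) (y(W) = (2*W)*(-11 + W) = 2*W*(-11 + W))
w(B) = 252 (w(B) = 2*18*(-11 + 18) = 2*18*7 = 252)
1/(69626 + w(134 + 58)) = 1/(69626 + 252) = 1/69878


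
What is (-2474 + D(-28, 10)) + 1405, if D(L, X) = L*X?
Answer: -1349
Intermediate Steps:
(-2474 + D(-28, 10)) + 1405 = (-2474 - 28*10) + 1405 = (-2474 - 280) + 1405 = -2754 + 1405 = -1349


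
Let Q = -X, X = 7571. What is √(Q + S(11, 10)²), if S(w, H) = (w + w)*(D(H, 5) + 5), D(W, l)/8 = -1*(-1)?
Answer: 5*√2969 ≈ 272.44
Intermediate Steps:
D(W, l) = 8 (D(W, l) = 8*(-1*(-1)) = 8*1 = 8)
S(w, H) = 26*w (S(w, H) = (w + w)*(8 + 5) = (2*w)*13 = 26*w)
Q = -7571 (Q = -1*7571 = -7571)
√(Q + S(11, 10)²) = √(-7571 + (26*11)²) = √(-7571 + 286²) = √(-7571 + 81796) = √74225 = 5*√2969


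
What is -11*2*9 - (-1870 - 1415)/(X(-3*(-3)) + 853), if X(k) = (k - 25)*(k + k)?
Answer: -21717/113 ≈ -192.19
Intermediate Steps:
X(k) = 2*k*(-25 + k) (X(k) = (-25 + k)*(2*k) = 2*k*(-25 + k))
-11*2*9 - (-1870 - 1415)/(X(-3*(-3)) + 853) = -11*2*9 - (-1870 - 1415)/(2*(-3*(-3))*(-25 - 3*(-3)) + 853) = -22*9 - (-3285)/(2*9*(-25 + 9) + 853) = -198 - (-3285)/(2*9*(-16) + 853) = -198 - (-3285)/(-288 + 853) = -198 - (-3285)/565 = -198 - 1*(-657/113) = -198 + 657/113 = -21717/113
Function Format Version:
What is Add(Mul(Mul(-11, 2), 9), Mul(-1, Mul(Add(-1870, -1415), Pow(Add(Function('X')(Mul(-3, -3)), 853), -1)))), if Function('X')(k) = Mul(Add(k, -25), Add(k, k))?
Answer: Rational(-21717, 113) ≈ -192.19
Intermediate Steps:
Function('X')(k) = Mul(2, k, Add(-25, k)) (Function('X')(k) = Mul(Add(-25, k), Mul(2, k)) = Mul(2, k, Add(-25, k)))
Add(Mul(Mul(-11, 2), 9), Mul(-1, Mul(Add(-1870, -1415), Pow(Add(Function('X')(Mul(-3, -3)), 853), -1)))) = Add(Mul(Mul(-11, 2), 9), Mul(-1, Mul(Add(-1870, -1415), Pow(Add(Mul(2, Mul(-3, -3), Add(-25, Mul(-3, -3))), 853), -1)))) = Add(Mul(-22, 9), Mul(-1, Mul(-3285, Pow(Add(Mul(2, 9, Add(-25, 9)), 853), -1)))) = Add(-198, Mul(-1, Mul(-3285, Pow(Add(Mul(2, 9, -16), 853), -1)))) = Add(-198, Mul(-1, Mul(-3285, Pow(Add(-288, 853), -1)))) = Add(-198, Mul(-1, Mul(-3285, Pow(565, -1)))) = Add(-198, Mul(-1, Mul(-3285, Rational(1, 565)))) = Add(-198, Mul(-1, Rational(-657, 113))) = Add(-198, Rational(657, 113)) = Rational(-21717, 113)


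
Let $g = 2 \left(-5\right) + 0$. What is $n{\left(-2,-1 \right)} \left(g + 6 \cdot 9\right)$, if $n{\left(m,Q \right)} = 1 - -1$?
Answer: $88$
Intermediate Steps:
$n{\left(m,Q \right)} = 2$ ($n{\left(m,Q \right)} = 1 + 1 = 2$)
$g = -10$ ($g = -10 + 0 = -10$)
$n{\left(-2,-1 \right)} \left(g + 6 \cdot 9\right) = 2 \left(-10 + 6 \cdot 9\right) = 2 \left(-10 + 54\right) = 2 \cdot 44 = 88$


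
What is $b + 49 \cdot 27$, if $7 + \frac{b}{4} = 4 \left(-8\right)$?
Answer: $1167$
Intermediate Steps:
$b = -156$ ($b = -28 + 4 \cdot 4 \left(-8\right) = -28 + 4 \left(-32\right) = -28 - 128 = -156$)
$b + 49 \cdot 27 = -156 + 49 \cdot 27 = -156 + 1323 = 1167$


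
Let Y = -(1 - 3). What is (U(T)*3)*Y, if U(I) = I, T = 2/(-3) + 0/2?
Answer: -4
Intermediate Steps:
T = -2/3 (T = 2*(-1/3) + 0*(1/2) = -2/3 + 0 = -2/3 ≈ -0.66667)
Y = 2 (Y = -1*(-2) = 2)
(U(T)*3)*Y = -2/3*3*2 = -2*2 = -4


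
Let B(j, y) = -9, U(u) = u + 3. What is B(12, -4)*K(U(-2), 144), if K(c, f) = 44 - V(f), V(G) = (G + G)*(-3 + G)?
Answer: 365076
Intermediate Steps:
V(G) = 2*G*(-3 + G) (V(G) = (2*G)*(-3 + G) = 2*G*(-3 + G))
U(u) = 3 + u
K(c, f) = 44 - 2*f*(-3 + f)
B(12, -4)*K(U(-2), 144) = -9*(44 - 2*144*(-3 + 144)) = -9*(44 - 2*144*141) = -9*(44 - 40608) = -9*(-40564) = 365076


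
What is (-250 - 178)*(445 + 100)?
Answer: -233260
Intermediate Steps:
(-250 - 178)*(445 + 100) = -428*545 = -233260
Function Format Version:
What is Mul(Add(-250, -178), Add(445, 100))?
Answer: -233260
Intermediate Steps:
Mul(Add(-250, -178), Add(445, 100)) = Mul(-428, 545) = -233260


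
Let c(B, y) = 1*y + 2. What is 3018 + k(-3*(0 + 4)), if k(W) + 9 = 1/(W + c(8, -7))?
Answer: 51152/17 ≈ 3008.9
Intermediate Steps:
c(B, y) = 2 + y (c(B, y) = y + 2 = 2 + y)
k(W) = -9 + 1/(-5 + W) (k(W) = -9 + 1/(W + (2 - 7)) = -9 + 1/(W - 5) = -9 + 1/(-5 + W))
3018 + k(-3*(0 + 4)) = 3018 + (46 - (-27)*(0 + 4))/(-5 - 3*(0 + 4)) = 3018 + (46 - (-27)*4)/(-5 - 3*4) = 3018 + (46 - 9*(-12))/(-5 - 12) = 3018 + (46 + 108)/(-17) = 3018 - 1/17*154 = 3018 - 154/17 = 51152/17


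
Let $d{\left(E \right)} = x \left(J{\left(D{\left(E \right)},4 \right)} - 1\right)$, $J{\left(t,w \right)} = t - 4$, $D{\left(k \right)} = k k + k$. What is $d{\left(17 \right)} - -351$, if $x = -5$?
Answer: $-1154$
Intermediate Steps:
$D{\left(k \right)} = k + k^{2}$ ($D{\left(k \right)} = k^{2} + k = k + k^{2}$)
$J{\left(t,w \right)} = -4 + t$
$d{\left(E \right)} = 25 - 5 E \left(1 + E\right)$ ($d{\left(E \right)} = - 5 \left(\left(-4 + E \left(1 + E\right)\right) - 1\right) = - 5 \left(-5 + E \left(1 + E\right)\right) = 25 - 5 E \left(1 + E\right)$)
$d{\left(17 \right)} - -351 = \left(25 - 85 \left(1 + 17\right)\right) - -351 = \left(25 - 85 \cdot 18\right) + 351 = \left(25 - 1530\right) + 351 = -1505 + 351 = -1154$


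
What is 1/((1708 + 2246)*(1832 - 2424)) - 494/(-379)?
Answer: 1156339013/887151072 ≈ 1.3034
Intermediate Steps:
1/((1708 + 2246)*(1832 - 2424)) - 494/(-379) = 1/(3954*(-592)) - 494*(-1/379) = (1/3954)*(-1/592) + 494/379 = -1/2340768 + 494/379 = 1156339013/887151072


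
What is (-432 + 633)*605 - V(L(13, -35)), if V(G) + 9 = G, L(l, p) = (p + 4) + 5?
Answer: 121640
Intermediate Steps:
L(l, p) = 9 + p (L(l, p) = (4 + p) + 5 = 9 + p)
V(G) = -9 + G
(-432 + 633)*605 - V(L(13, -35)) = (-432 + 633)*605 - (-9 + (9 - 35)) = 201*605 - (-9 - 26) = 121605 - 1*(-35) = 121605 + 35 = 121640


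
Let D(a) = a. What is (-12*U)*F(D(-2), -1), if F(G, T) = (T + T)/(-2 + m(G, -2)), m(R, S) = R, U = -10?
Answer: 60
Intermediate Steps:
F(G, T) = 2*T/(-2 + G) (F(G, T) = (T + T)/(-2 + G) = (2*T)/(-2 + G) = 2*T/(-2 + G))
(-12*U)*F(D(-2), -1) = (-12*(-10))*(2*(-1)/(-2 - 2)) = 120*(2*(-1)/(-4)) = 120*(2*(-1)*(-1/4)) = 120*(1/2) = 60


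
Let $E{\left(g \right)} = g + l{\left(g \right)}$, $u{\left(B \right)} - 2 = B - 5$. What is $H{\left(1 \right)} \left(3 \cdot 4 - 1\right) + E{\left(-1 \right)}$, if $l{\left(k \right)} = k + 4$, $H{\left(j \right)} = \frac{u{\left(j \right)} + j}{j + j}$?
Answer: $- \frac{7}{2} \approx -3.5$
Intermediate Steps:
$u{\left(B \right)} = -3 + B$ ($u{\left(B \right)} = 2 + \left(B - 5\right) = 2 + \left(-5 + B\right) = -3 + B$)
$H{\left(j \right)} = \frac{-3 + 2 j}{2 j}$ ($H{\left(j \right)} = \frac{\left(-3 + j\right) + j}{j + j} = \frac{-3 + 2 j}{2 j}$)
$l{\left(k \right)} = 4 + k$
$E{\left(g \right)} = 4 + 2 g$ ($E{\left(g \right)} = g + \left(4 + g\right) = 4 + 2 g$)
$H{\left(1 \right)} \left(3 \cdot 4 - 1\right) + E{\left(-1 \right)} = \frac{- \frac{3}{2} + 1}{1} \left(3 \cdot 4 - 1\right) + \left(4 + 2 \left(-1\right)\right) = 1 \left(- \frac{1}{2}\right) \left(12 - 1\right) + \left(4 - 2\right) = \left(- \frac{1}{2}\right) 11 + 2 = - \frac{11}{2} + 2 = - \frac{7}{2}$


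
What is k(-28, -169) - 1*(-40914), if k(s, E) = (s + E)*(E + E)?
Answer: 107500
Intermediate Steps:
k(s, E) = 2*E*(E + s) (k(s, E) = (E + s)*(2*E) = 2*E*(E + s))
k(-28, -169) - 1*(-40914) = 2*(-169)*(-169 - 28) - 1*(-40914) = 2*(-169)*(-197) + 40914 = 66586 + 40914 = 107500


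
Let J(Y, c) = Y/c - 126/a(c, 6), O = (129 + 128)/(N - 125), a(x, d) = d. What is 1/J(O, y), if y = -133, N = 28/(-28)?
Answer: -16758/351661 ≈ -0.047654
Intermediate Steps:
N = -1 (N = 28*(-1/28) = -1)
O = -257/126 (O = (129 + 128)/(-1 - 125) = 257/(-126) = 257*(-1/126) = -257/126 ≈ -2.0397)
J(Y, c) = -21 + Y/c (J(Y, c) = Y/c - 126/6 = Y/c - 126*⅙ = Y/c - 21 = -21 + Y/c)
1/J(O, y) = 1/(-21 - 257/126/(-133)) = 1/(-21 - 257/126*(-1/133)) = 1/(-21 + 257/16758) = 1/(-351661/16758) = -16758/351661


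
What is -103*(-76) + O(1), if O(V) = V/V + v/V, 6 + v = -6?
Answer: 7817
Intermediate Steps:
v = -12 (v = -6 - 6 = -12)
O(V) = 1 - 12/V (O(V) = V/V - 12/V = 1 - 12/V)
-103*(-76) + O(1) = -103*(-76) + (-12 + 1)/1 = 7828 + 1*(-11) = 7828 - 11 = 7817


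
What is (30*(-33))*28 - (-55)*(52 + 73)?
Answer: -20845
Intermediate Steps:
(30*(-33))*28 - (-55)*(52 + 73) = -990*28 - (-55)*125 = -27720 - 1*(-6875) = -27720 + 6875 = -20845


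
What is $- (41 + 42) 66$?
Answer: $-5478$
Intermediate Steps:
$- (41 + 42) 66 = \left(-1\right) 83 \cdot 66 = \left(-83\right) 66 = -5478$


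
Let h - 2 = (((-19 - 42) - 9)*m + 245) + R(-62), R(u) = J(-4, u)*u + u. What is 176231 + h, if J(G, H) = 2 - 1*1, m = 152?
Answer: 165714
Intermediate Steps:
J(G, H) = 1 (J(G, H) = 2 - 1 = 1)
R(u) = 2*u (R(u) = 1*u + u = u + u = 2*u)
h = -10517 (h = 2 + ((((-19 - 42) - 9)*152 + 245) + 2*(-62)) = 2 + (((-61 - 9)*152 + 245) - 124) = 2 + ((-70*152 + 245) - 124) = 2 + ((-10640 + 245) - 124) = 2 + (-10395 - 124) = 2 - 10519 = -10517)
176231 + h = 176231 - 10517 = 165714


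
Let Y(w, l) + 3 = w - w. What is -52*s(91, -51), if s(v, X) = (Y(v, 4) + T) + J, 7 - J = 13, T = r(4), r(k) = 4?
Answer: 260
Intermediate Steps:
T = 4
Y(w, l) = -3 (Y(w, l) = -3 + (w - w) = -3 + 0 = -3)
J = -6 (J = 7 - 1*13 = 7 - 13 = -6)
s(v, X) = -5 (s(v, X) = (-3 + 4) - 6 = 1 - 6 = -5)
-52*s(91, -51) = -52*(-5) = 260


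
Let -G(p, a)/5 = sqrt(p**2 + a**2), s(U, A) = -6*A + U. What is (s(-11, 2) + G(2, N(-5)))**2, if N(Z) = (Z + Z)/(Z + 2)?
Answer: 8161/9 + 460*sqrt(34)/3 ≈ 1800.9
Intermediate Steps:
N(Z) = 2*Z/(2 + Z) (N(Z) = (2*Z)/(2 + Z) = 2*Z/(2 + Z))
s(U, A) = U - 6*A
G(p, a) = -5*sqrt(a**2 + p**2) (G(p, a) = -5*sqrt(p**2 + a**2) = -5*sqrt(a**2 + p**2))
(s(-11, 2) + G(2, N(-5)))**2 = ((-11 - 6*2) - 5*sqrt((2*(-5)/(2 - 5))**2 + 2**2))**2 = ((-11 - 12) - 5*sqrt((2*(-5)/(-3))**2 + 4))**2 = (-23 - 5*sqrt((2*(-5)*(-1/3))**2 + 4))**2 = (-23 - 5*sqrt((10/3)**2 + 4))**2 = (-23 - 5*sqrt(100/9 + 4))**2 = (-23 - 10*sqrt(34)/3)**2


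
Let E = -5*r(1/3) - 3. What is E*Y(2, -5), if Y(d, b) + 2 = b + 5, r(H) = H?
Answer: 28/3 ≈ 9.3333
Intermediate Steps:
Y(d, b) = 3 + b (Y(d, b) = -2 + (b + 5) = -2 + (5 + b) = 3 + b)
E = -14/3 (E = -5/3 - 3 = -14/3 ≈ -4.6667)
E*Y(2, -5) = -14*(3 - 5)/3 = -14/3*(-2) = 28/3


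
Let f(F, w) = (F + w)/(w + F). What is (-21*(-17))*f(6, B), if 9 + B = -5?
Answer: 357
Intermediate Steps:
B = -14 (B = -9 - 5 = -14)
f(F, w) = 1 (f(F, w) = (F + w)/(F + w) = 1)
(-21*(-17))*f(6, B) = -21*(-17)*1 = 357*1 = 357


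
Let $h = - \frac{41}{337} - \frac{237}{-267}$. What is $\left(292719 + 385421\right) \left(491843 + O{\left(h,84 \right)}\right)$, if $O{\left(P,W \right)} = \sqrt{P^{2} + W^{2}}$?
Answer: $333538412020 + \frac{28481880 \sqrt{3598619405}}{29993} \approx 3.336 \cdot 10^{11}$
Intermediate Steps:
$h = \frac{22974}{29993}$ ($h = \left(-41\right) \frac{1}{337} - - \frac{79}{89} = - \frac{41}{337} + \frac{79}{89} = \frac{22974}{29993} \approx 0.76598$)
$\left(292719 + 385421\right) \left(491843 + O{\left(h,84 \right)}\right) = \left(292719 + 385421\right) \left(491843 + \sqrt{\left(\frac{22974}{29993}\right)^{2} + 84^{2}}\right) = 678140 \left(491843 + \sqrt{\frac{527804676}{899580049} + 7056}\right) = 678140 \left(491843 + \sqrt{\frac{6347964630420}{899580049}}\right) = 678140 \left(491843 + \frac{42 \sqrt{3598619405}}{29993}\right) = 333538412020 + \frac{28481880 \sqrt{3598619405}}{29993}$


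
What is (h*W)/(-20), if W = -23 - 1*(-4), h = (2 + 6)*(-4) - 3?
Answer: -133/4 ≈ -33.250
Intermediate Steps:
h = -35 (h = 8*(-4) - 3 = -32 - 3 = -35)
W = -19 (W = -23 + 4 = -19)
(h*W)/(-20) = -35*(-19)/(-20) = 665*(-1/20) = -133/4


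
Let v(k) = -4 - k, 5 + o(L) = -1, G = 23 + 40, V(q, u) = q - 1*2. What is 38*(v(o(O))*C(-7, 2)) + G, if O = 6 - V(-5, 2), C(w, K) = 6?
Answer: 519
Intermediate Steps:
V(q, u) = -2 + q (V(q, u) = q - 2 = -2 + q)
O = 13 (O = 6 - (-2 - 5) = 6 - 1*(-7) = 6 + 7 = 13)
G = 63
o(L) = -6 (o(L) = -5 - 1 = -6)
38*(v(o(O))*C(-7, 2)) + G = 38*((-4 - 1*(-6))*6) + 63 = 38*((-4 + 6)*6) + 63 = 38*(2*6) + 63 = 38*12 + 63 = 456 + 63 = 519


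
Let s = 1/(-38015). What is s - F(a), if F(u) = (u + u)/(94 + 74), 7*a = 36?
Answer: -114094/1862735 ≈ -0.061251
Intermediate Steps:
a = 36/7 (a = (⅐)*36 = 36/7 ≈ 5.1429)
s = -1/38015 ≈ -2.6305e-5
F(u) = u/84 (F(u) = (2*u)/168 = (2*u)*(1/168) = u/84)
s - F(a) = -1/38015 - 36/(84*7) = -1/38015 - 1*3/49 = -1/38015 - 3/49 = -114094/1862735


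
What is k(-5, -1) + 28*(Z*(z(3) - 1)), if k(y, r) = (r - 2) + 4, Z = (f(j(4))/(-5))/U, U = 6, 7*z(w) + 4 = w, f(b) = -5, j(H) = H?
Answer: -13/3 ≈ -4.3333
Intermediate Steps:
z(w) = -4/7 + w/7
Z = ⅙ (Z = -5/(-5)/6 = -5*(-⅕)*(⅙) = 1*(⅙) = ⅙ ≈ 0.16667)
k(y, r) = 2 + r (k(y, r) = (-2 + r) + 4 = 2 + r)
k(-5, -1) + 28*(Z*(z(3) - 1)) = (2 - 1) + 28*(((-4/7 + (⅐)*3) - 1)/6) = 1 + 28*(((-4/7 + 3/7) - 1)/6) = 1 + 28*((-⅐ - 1)/6) = 1 + 28*((⅙)*(-8/7)) = 1 + 28*(-4/21) = 1 - 16/3 = -13/3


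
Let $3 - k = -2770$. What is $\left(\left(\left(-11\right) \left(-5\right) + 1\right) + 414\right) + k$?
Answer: $3243$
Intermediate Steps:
$k = 2773$ ($k = 3 - -2770 = 3 + 2770 = 2773$)
$\left(\left(\left(-11\right) \left(-5\right) + 1\right) + 414\right) + k = \left(\left(\left(-11\right) \left(-5\right) + 1\right) + 414\right) + 2773 = \left(\left(55 + 1\right) + 414\right) + 2773 = \left(56 + 414\right) + 2773 = 470 + 2773 = 3243$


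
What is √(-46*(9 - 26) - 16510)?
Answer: 4*I*√983 ≈ 125.41*I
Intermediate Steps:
√(-46*(9 - 26) - 16510) = √(-46*(-17) - 16510) = √(782 - 16510) = √(-15728) = 4*I*√983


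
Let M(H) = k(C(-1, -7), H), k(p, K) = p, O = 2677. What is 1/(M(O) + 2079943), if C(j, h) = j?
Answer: 1/2079942 ≈ 4.8078e-7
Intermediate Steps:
M(H) = -1
1/(M(O) + 2079943) = 1/(-1 + 2079943) = 1/2079942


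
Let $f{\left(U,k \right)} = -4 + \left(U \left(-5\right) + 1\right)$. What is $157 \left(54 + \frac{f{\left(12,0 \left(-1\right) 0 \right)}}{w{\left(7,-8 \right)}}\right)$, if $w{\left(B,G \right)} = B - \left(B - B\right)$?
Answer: $7065$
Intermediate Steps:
$w{\left(B,G \right)} = B$ ($w{\left(B,G \right)} = B - 0 = B + 0 = B$)
$f{\left(U,k \right)} = -3 - 5 U$ ($f{\left(U,k \right)} = -4 - \left(-1 + 5 U\right) = -3 - 5 U$)
$157 \left(54 + \frac{f{\left(12,0 \left(-1\right) 0 \right)}}{w{\left(7,-8 \right)}}\right) = 157 \left(54 + \frac{-3 - 60}{7}\right) = 157 \left(54 + \left(-3 - 60\right) \frac{1}{7}\right) = 157 \left(54 - 9\right) = 157 \cdot 45 = 7065$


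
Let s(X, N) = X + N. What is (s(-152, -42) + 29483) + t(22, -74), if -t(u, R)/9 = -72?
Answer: 29937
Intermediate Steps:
t(u, R) = 648 (t(u, R) = -9*(-72) = 648)
s(X, N) = N + X
(s(-152, -42) + 29483) + t(22, -74) = ((-42 - 152) + 29483) + 648 = (-194 + 29483) + 648 = 29289 + 648 = 29937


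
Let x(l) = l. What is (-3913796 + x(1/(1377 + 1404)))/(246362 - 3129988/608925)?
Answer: -2209234028358125/139061912749074 ≈ -15.887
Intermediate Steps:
(-3913796 + x(1/(1377 + 1404)))/(246362 - 3129988/608925) = (-3913796 + 1/(1377 + 1404))/(246362 - 3129988/608925) = (-3913796 + 1/2781)/(246362 - 3129988*1/608925) = (-3913796 + 1/2781)/(246362 - 3129988/608925) = -10884266675/(2781*150012850862/608925) = -10884266675/2781*608925/150012850862 = -2209234028358125/139061912749074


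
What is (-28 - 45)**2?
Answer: 5329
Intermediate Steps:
(-28 - 45)**2 = (-73)**2 = 5329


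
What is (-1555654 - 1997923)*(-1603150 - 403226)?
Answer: 7129811606952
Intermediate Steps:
(-1555654 - 1997923)*(-1603150 - 403226) = -3553577*(-2006376) = 7129811606952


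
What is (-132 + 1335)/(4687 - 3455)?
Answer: 1203/1232 ≈ 0.97646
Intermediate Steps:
(-132 + 1335)/(4687 - 3455) = 1203/1232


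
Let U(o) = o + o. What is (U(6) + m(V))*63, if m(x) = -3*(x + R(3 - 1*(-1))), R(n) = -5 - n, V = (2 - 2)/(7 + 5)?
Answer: 2457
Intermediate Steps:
V = 0 (V = 0/12 = 0*(1/12) = 0)
U(o) = 2*o
m(x) = 27 - 3*x (m(x) = -3*(x + (-5 - (3 - 1*(-1)))) = -3*(x + (-5 - (3 + 1))) = -3*(x + (-5 - 1*4)) = -3*(x + (-5 - 4)) = -3*(x - 9) = -3*(-9 + x) = 27 - 3*x)
(U(6) + m(V))*63 = (2*6 + (27 - 3*0))*63 = (12 + (27 + 0))*63 = (12 + 27)*63 = 39*63 = 2457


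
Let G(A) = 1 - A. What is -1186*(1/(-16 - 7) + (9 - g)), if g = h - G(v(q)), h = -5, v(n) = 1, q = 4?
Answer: -380706/23 ≈ -16552.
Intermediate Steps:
g = -5 (g = -5 - (1 - 1*1) = -5 - (1 - 1) = -5 - 1*0 = -5 + 0 = -5)
-1186*(1/(-16 - 7) + (9 - g)) = -1186*(1/(-16 - 7) + (9 - 1*(-5))) = -1186*(1/(-23) + (9 + 5)) = -1186*(-1/23 + 14) = -1186*321/23 = -380706/23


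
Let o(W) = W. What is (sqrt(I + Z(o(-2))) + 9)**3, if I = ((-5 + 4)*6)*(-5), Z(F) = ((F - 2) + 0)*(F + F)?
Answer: (9 + sqrt(46))**3 ≈ 3931.1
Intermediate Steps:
Z(F) = 2*F*(-2 + F) (Z(F) = ((-2 + F) + 0)*(2*F) = (-2 + F)*(2*F) = 2*F*(-2 + F))
I = 30 (I = -1*6*(-5) = -6*(-5) = 30)
(sqrt(I + Z(o(-2))) + 9)**3 = (sqrt(30 + 2*(-2)*(-2 - 2)) + 9)**3 = (sqrt(30 + 2*(-2)*(-4)) + 9)**3 = (sqrt(30 + 16) + 9)**3 = (sqrt(46) + 9)**3 = (9 + sqrt(46))**3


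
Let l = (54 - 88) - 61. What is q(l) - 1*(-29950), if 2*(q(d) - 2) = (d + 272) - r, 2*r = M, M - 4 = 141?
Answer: 120017/4 ≈ 30004.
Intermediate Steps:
M = 145 (M = 4 + 141 = 145)
r = 145/2 (r = (½)*145 = 145/2 ≈ 72.500)
l = -95 (l = -34 - 61 = -95)
q(d) = 407/4 + d/2 (q(d) = 2 + ((d + 272) - 1*145/2)/2 = 2 + ((272 + d) - 145/2)/2 = 2 + (399/2 + d)/2 = 2 + (399/4 + d/2) = 407/4 + d/2)
q(l) - 1*(-29950) = (407/4 + (½)*(-95)) - 1*(-29950) = (407/4 - 95/2) + 29950 = 217/4 + 29950 = 120017/4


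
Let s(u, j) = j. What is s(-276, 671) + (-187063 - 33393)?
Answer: -219785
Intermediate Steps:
s(-276, 671) + (-187063 - 33393) = 671 + (-187063 - 33393) = 671 - 220456 = -219785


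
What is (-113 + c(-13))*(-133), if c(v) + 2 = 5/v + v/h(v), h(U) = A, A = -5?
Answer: 975023/65 ≈ 15000.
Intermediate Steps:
h(U) = -5
c(v) = -2 + 5/v - v/5 (c(v) = -2 + (5/v + v/(-5)) = -2 + (5/v + v*(-⅕)) = -2 + (5/v - v/5) = -2 + 5/v - v/5)
(-113 + c(-13))*(-133) = (-113 + (-2 + 5/(-13) - ⅕*(-13)))*(-133) = (-113 + (-2 + 5*(-1/13) + 13/5))*(-133) = (-113 + (-2 - 5/13 + 13/5))*(-133) = (-113 + 14/65)*(-133) = -7331/65*(-133) = 975023/65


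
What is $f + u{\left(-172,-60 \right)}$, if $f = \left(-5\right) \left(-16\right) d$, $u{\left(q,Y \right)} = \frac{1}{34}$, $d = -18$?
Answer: $- \frac{48959}{34} \approx -1440.0$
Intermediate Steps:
$u{\left(q,Y \right)} = \frac{1}{34}$
$f = -1440$ ($f = \left(-5\right) \left(-16\right) \left(-18\right) = 80 \left(-18\right) = -1440$)
$f + u{\left(-172,-60 \right)} = -1440 + \frac{1}{34} = - \frac{48959}{34}$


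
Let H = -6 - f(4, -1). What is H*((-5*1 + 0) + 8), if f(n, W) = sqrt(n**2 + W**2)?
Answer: -18 - 3*sqrt(17) ≈ -30.369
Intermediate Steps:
f(n, W) = sqrt(W**2 + n**2)
H = -6 - sqrt(17) (H = -6 - sqrt((-1)**2 + 4**2) = -6 - sqrt(1 + 16) = -6 - sqrt(17) ≈ -10.123)
H*((-5*1 + 0) + 8) = (-6 - sqrt(17))*((-5*1 + 0) + 8) = (-6 - sqrt(17))*((-5 + 0) + 8) = (-6 - sqrt(17))*(-5 + 8) = (-6 - sqrt(17))*3 = -18 - 3*sqrt(17)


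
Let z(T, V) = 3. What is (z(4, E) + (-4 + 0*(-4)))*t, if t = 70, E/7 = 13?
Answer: -70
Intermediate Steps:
E = 91 (E = 7*13 = 91)
(z(4, E) + (-4 + 0*(-4)))*t = (3 + (-4 + 0*(-4)))*70 = (3 + (-4 + 0))*70 = (3 - 4)*70 = -1*70 = -70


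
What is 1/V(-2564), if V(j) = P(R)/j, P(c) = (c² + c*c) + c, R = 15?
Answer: -2564/465 ≈ -5.5140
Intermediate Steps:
P(c) = c + 2*c² (P(c) = (c² + c²) + c = 2*c² + c = c + 2*c²)
V(j) = 465/j (V(j) = (15*(1 + 2*15))/j = (15*(1 + 30))/j = (15*31)/j = 465/j)
1/V(-2564) = 1/(465/(-2564)) = 1/(465*(-1/2564)) = 1/(-465/2564) = -2564/465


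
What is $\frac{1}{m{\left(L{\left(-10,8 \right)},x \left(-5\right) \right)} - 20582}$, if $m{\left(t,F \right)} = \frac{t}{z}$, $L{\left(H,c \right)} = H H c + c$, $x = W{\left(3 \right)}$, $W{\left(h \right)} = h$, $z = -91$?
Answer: $- \frac{91}{1873770} \approx -4.8565 \cdot 10^{-5}$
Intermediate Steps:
$x = 3$
$L{\left(H,c \right)} = c + c H^{2}$ ($L{\left(H,c \right)} = H^{2} c + c = c H^{2} + c = c + c H^{2}$)
$m{\left(t,F \right)} = - \frac{t}{91}$ ($m{\left(t,F \right)} = \frac{t}{-91} = t \left(- \frac{1}{91}\right) = - \frac{t}{91}$)
$\frac{1}{m{\left(L{\left(-10,8 \right)},x \left(-5\right) \right)} - 20582} = \frac{1}{- \frac{8 \left(1 + \left(-10\right)^{2}\right)}{91} - 20582} = \frac{1}{- \frac{8 \left(1 + 100\right)}{91} + \left(-39744 + 19162\right)} = \frac{1}{- \frac{8 \cdot 101}{91} - 20582} = \frac{1}{\left(- \frac{1}{91}\right) 808 - 20582} = \frac{1}{- \frac{808}{91} - 20582} = \frac{1}{- \frac{1873770}{91}} = - \frac{91}{1873770}$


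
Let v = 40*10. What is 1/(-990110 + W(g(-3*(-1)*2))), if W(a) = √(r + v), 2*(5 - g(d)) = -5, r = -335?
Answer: -198022/196063562407 - √65/980317812035 ≈ -1.0100e-6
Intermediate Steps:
v = 400
g(d) = 15/2 (g(d) = 5 - ½*(-5) = 5 + 5/2 = 15/2)
W(a) = √65 (W(a) = √(-335 + 400) = √65)
1/(-990110 + W(g(-3*(-1)*2))) = 1/(-990110 + √65)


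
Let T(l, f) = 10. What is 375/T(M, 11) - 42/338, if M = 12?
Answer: 12633/338 ≈ 37.376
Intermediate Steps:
375/T(M, 11) - 42/338 = 375/10 - 42/338 = 375*(⅒) - 42*1/338 = 75/2 - 21/169 = 12633/338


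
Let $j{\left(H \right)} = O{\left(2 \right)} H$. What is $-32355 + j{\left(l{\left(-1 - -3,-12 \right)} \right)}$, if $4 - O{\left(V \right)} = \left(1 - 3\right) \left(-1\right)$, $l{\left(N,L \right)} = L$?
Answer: $-32379$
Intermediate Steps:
$O{\left(V \right)} = 2$ ($O{\left(V \right)} = 4 - \left(1 - 3\right) \left(-1\right) = 4 - \left(-2\right) \left(-1\right) = 4 - 2 = 2$)
$j{\left(H \right)} = 2 H$
$-32355 + j{\left(l{\left(-1 - -3,-12 \right)} \right)} = -32355 + 2 \left(-12\right) = -32355 - 24 = -32379$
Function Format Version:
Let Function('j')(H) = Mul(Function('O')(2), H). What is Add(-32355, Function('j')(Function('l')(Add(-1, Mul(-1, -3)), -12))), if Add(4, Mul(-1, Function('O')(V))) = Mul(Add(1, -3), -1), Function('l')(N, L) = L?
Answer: -32379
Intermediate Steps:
Function('O')(V) = 2 (Function('O')(V) = Add(4, Mul(-1, Mul(Add(1, -3), -1))) = Add(4, Mul(-1, Mul(-2, -1))) = Add(4, Mul(-1, 2)) = Add(4, -2) = 2)
Function('j')(H) = Mul(2, H)
Add(-32355, Function('j')(Function('l')(Add(-1, Mul(-1, -3)), -12))) = Add(-32355, Mul(2, -12)) = Add(-32355, -24) = -32379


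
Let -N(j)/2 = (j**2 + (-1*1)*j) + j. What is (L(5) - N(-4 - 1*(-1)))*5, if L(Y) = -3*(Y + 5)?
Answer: -60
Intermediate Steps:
L(Y) = -15 - 3*Y (L(Y) = -3*(5 + Y) = -15 - 3*Y)
N(j) = -2*j**2 (N(j) = -2*((j**2 + (-1*1)*j) + j) = -2*((j**2 - j) + j) = -2*j**2)
(L(5) - N(-4 - 1*(-1)))*5 = ((-15 - 3*5) - (-2)*(-4 - 1*(-1))**2)*5 = ((-15 - 15) - (-2)*(-4 + 1)**2)*5 = (-30 - (-2)*(-3)**2)*5 = (-30 - (-2)*9)*5 = (-30 - 1*(-18))*5 = (-30 + 18)*5 = -12*5 = -60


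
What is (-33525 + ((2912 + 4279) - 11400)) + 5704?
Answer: -32030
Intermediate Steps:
(-33525 + ((2912 + 4279) - 11400)) + 5704 = (-33525 + (7191 - 11400)) + 5704 = (-33525 - 4209) + 5704 = -37734 + 5704 = -32030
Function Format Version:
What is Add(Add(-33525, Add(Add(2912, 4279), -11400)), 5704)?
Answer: -32030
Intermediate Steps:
Add(Add(-33525, Add(Add(2912, 4279), -11400)), 5704) = Add(Add(-33525, Add(7191, -11400)), 5704) = Add(Add(-33525, -4209), 5704) = Add(-37734, 5704) = -32030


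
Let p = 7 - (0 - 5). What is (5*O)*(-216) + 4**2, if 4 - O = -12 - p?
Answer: -30224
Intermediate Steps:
p = 12 (p = 7 - 1*(-5) = 7 + 5 = 12)
O = 28 (O = 4 - (-12 - 1*12) = 4 - (-12 - 12) = 4 - 1*(-24) = 4 + 24 = 28)
(5*O)*(-216) + 4**2 = (5*28)*(-216) + 4**2 = 140*(-216) + 16 = -30240 + 16 = -30224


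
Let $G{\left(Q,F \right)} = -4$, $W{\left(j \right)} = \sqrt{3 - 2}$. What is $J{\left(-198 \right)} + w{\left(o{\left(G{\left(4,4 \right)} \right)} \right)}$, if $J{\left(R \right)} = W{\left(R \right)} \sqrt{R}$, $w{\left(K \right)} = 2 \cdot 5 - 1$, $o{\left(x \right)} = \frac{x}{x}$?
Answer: $9 + 3 i \sqrt{22} \approx 9.0 + 14.071 i$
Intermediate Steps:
$W{\left(j \right)} = 1$ ($W{\left(j \right)} = \sqrt{1} = 1$)
$o{\left(x \right)} = 1$
$w{\left(K \right)} = 9$ ($w{\left(K \right)} = 10 - 1 = 9$)
$J{\left(R \right)} = \sqrt{R}$ ($J{\left(R \right)} = 1 \sqrt{R} = \sqrt{R}$)
$J{\left(-198 \right)} + w{\left(o{\left(G{\left(4,4 \right)} \right)} \right)} = \sqrt{-198} + 9 = 3 i \sqrt{22} + 9 = 9 + 3 i \sqrt{22}$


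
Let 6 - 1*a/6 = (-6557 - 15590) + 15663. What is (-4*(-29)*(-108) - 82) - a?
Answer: -51550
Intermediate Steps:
a = 38940 (a = 36 - 6*((-6557 - 15590) + 15663) = 36 - 6*(-22147 + 15663) = 36 - 6*(-6484) = 36 + 38904 = 38940)
(-4*(-29)*(-108) - 82) - a = (-4*(-29)*(-108) - 82) - 1*38940 = (116*(-108) - 82) - 38940 = (-12528 - 82) - 38940 = -12610 - 38940 = -51550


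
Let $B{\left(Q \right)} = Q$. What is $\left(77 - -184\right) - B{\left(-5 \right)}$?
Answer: $266$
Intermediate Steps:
$\left(77 - -184\right) - B{\left(-5 \right)} = \left(77 - -184\right) - -5 = \left(77 + 184\right) + 5 = 261 + 5 = 266$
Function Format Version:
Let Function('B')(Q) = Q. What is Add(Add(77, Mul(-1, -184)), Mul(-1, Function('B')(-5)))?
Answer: 266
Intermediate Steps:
Add(Add(77, Mul(-1, -184)), Mul(-1, Function('B')(-5))) = Add(Add(77, Mul(-1, -184)), Mul(-1, -5)) = Add(Add(77, 184), 5) = Add(261, 5) = 266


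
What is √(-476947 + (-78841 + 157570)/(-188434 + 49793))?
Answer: 2*I*√2291891276744899/138641 ≈ 690.61*I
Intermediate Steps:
√(-476947 + (-78841 + 157570)/(-188434 + 49793)) = √(-476947 + 78729/(-138641)) = √(-476947 + 78729*(-1/138641)) = √(-476947 - 78729/138641) = √(-66124487756/138641) = 2*I*√2291891276744899/138641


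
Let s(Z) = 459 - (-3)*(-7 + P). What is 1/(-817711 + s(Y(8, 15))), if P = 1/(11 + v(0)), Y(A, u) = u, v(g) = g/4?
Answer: -11/8990000 ≈ -1.2236e-6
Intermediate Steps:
v(g) = g/4 (v(g) = g*(1/4) = g/4)
P = 1/11 (P = 1/(11 + (1/4)*0) = 1/(11 + 0) = 1/11 ≈ 0.090909)
s(Z) = 4821/11 (s(Z) = 459 - (-3)*(-7 + 1/11) = 459 - (-3)*(-76)/11 = 459 - 1*228/11 = 459 - 228/11 = 4821/11)
1/(-817711 + s(Y(8, 15))) = 1/(-817711 + 4821/11) = 1/(-8990000/11) = -11/8990000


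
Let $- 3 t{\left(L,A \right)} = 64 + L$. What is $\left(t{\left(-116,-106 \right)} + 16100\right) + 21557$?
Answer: $\frac{113023}{3} \approx 37674.0$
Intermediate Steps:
$t{\left(L,A \right)} = - \frac{64}{3} - \frac{L}{3}$ ($t{\left(L,A \right)} = - \frac{64 + L}{3} = - \frac{64}{3} - \frac{L}{3}$)
$\left(t{\left(-116,-106 \right)} + 16100\right) + 21557 = \left(\left(- \frac{64}{3} - - \frac{116}{3}\right) + 16100\right) + 21557 = \left(\left(- \frac{64}{3} + \frac{116}{3}\right) + 16100\right) + 21557 = \left(\frac{52}{3} + 16100\right) + 21557 = \frac{48352}{3} + 21557 = \frac{113023}{3}$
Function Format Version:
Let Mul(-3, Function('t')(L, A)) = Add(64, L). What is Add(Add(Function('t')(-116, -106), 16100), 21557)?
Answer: Rational(113023, 3) ≈ 37674.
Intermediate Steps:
Function('t')(L, A) = Add(Rational(-64, 3), Mul(Rational(-1, 3), L)) (Function('t')(L, A) = Mul(Rational(-1, 3), Add(64, L)) = Add(Rational(-64, 3), Mul(Rational(-1, 3), L)))
Add(Add(Function('t')(-116, -106), 16100), 21557) = Add(Add(Add(Rational(-64, 3), Mul(Rational(-1, 3), -116)), 16100), 21557) = Add(Add(Add(Rational(-64, 3), Rational(116, 3)), 16100), 21557) = Add(Add(Rational(52, 3), 16100), 21557) = Add(Rational(48352, 3), 21557) = Rational(113023, 3)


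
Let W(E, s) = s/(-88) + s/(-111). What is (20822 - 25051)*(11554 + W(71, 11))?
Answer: -43388495437/888 ≈ -4.8861e+7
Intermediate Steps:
W(E, s) = -199*s/9768 (W(E, s) = s*(-1/88) + s*(-1/111) = -s/88 - s/111 = -199*s/9768)
(20822 - 25051)*(11554 + W(71, 11)) = (20822 - 25051)*(11554 - 199/9768*11) = -4229*(11554 - 199/888) = -4229*10259753/888 = -43388495437/888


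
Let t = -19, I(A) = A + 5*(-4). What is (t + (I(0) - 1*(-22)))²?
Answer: 289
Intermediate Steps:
I(A) = -20 + A (I(A) = A - 20 = -20 + A)
(t + (I(0) - 1*(-22)))² = (-19 + ((-20 + 0) - 1*(-22)))² = (-19 + (-20 + 22))² = (-19 + 2)² = (-17)² = 289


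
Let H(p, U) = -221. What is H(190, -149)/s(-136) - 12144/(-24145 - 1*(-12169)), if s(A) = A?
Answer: 10535/3992 ≈ 2.6390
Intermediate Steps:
H(190, -149)/s(-136) - 12144/(-24145 - 1*(-12169)) = -221/(-136) - 12144/(-24145 - 1*(-12169)) = -221*(-1/136) - 12144/(-24145 + 12169) = 13/8 - 12144/(-11976) = 13/8 - 12144*(-1/11976) = 13/8 + 506/499 = 10535/3992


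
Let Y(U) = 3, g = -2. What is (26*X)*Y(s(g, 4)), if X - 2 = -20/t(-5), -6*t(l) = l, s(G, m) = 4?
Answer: -1716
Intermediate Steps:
t(l) = -l/6
X = -22 (X = 2 - 20/((-1/6*(-5))) = 2 - 20/5/6 = 2 - 20*6/5 = 2 - 24 = -22)
(26*X)*Y(s(g, 4)) = (26*(-22))*3 = -572*3 = -1716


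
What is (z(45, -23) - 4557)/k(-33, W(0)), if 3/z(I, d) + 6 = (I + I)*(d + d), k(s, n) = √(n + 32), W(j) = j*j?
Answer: -6297775*√2/11056 ≈ -805.57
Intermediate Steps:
W(j) = j²
k(s, n) = √(32 + n)
z(I, d) = 3/(-6 + 4*I*d) (z(I, d) = 3/(-6 + (I + I)*(d + d)) = 3/(-6 + (2*I)*(2*d)) = 3/(-6 + 4*I*d))
(z(45, -23) - 4557)/k(-33, W(0)) = (3/(2*(-3 + 2*45*(-23))) - 4557)/(√(32 + 0²)) = (3/(2*(-3 - 2070)) - 4557)/(√(32 + 0)) = ((3/2)/(-2073) - 4557)/(√32) = ((3/2)*(-1/2073) - 4557)/((4*√2)) = (-1/1382 - 4557)*(√2/8) = -6297775*√2/11056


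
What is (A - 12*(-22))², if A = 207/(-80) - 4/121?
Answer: 6401674203409/93702400 ≈ 68319.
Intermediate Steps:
A = -25367/9680 (A = 207*(-1/80) - 4*1/121 = -207/80 - 4/121 = -25367/9680 ≈ -2.6206)
(A - 12*(-22))² = (-25367/9680 - 12*(-22))² = (-25367/9680 + 264)² = (2530153/9680)² = 6401674203409/93702400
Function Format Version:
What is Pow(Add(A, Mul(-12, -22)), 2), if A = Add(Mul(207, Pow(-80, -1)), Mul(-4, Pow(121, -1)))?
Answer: Rational(6401674203409, 93702400) ≈ 68319.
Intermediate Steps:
A = Rational(-25367, 9680) (A = Add(Mul(207, Rational(-1, 80)), Mul(-4, Rational(1, 121))) = Add(Rational(-207, 80), Rational(-4, 121)) = Rational(-25367, 9680) ≈ -2.6206)
Pow(Add(A, Mul(-12, -22)), 2) = Pow(Add(Rational(-25367, 9680), Mul(-12, -22)), 2) = Pow(Add(Rational(-25367, 9680), 264), 2) = Pow(Rational(2530153, 9680), 2) = Rational(6401674203409, 93702400)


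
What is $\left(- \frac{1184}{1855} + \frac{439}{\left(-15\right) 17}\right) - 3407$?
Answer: $- \frac{322542488}{94605} \approx -3409.4$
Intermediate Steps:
$\left(- \frac{1184}{1855} + \frac{439}{\left(-15\right) 17}\right) - 3407 = \left(\left(-1184\right) \frac{1}{1855} + \frac{439}{-255}\right) - 3407 = \left(- \frac{1184}{1855} + 439 \left(- \frac{1}{255}\right)\right) - 3407 = \left(- \frac{1184}{1855} - \frac{439}{255}\right) - 3407 = - \frac{223253}{94605} - 3407 = - \frac{322542488}{94605}$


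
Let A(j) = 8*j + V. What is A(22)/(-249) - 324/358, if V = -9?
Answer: -70231/44571 ≈ -1.5757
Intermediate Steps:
A(j) = -9 + 8*j (A(j) = 8*j - 9 = -9 + 8*j)
A(22)/(-249) - 324/358 = (-9 + 8*22)/(-249) - 324/358 = (-9 + 176)*(-1/249) - 324*1/358 = 167*(-1/249) - 162/179 = -167/249 - 162/179 = -70231/44571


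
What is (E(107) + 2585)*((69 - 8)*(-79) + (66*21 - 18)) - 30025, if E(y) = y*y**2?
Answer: -4236574253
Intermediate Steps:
E(y) = y**3
(E(107) + 2585)*((69 - 8)*(-79) + (66*21 - 18)) - 30025 = (107**3 + 2585)*((69 - 8)*(-79) + (66*21 - 18)) - 30025 = (1225043 + 2585)*(61*(-79) + (1386 - 18)) - 30025 = 1227628*(-4819 + 1368) - 30025 = 1227628*(-3451) - 30025 = -4236544228 - 30025 = -4236574253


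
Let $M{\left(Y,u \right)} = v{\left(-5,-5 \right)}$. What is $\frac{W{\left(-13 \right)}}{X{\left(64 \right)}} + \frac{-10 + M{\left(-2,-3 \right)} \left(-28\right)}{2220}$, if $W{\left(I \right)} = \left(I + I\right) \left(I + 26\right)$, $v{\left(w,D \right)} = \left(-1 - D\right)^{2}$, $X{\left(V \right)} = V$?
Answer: $- \frac{97459}{17760} \approx -5.4876$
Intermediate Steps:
$M{\left(Y,u \right)} = 16$ ($M{\left(Y,u \right)} = \left(1 - 5\right)^{2} = \left(-4\right)^{2} = 16$)
$W{\left(I \right)} = 2 I \left(26 + I\right)$
$\frac{W{\left(-13 \right)}}{X{\left(64 \right)}} + \frac{-10 + M{\left(-2,-3 \right)} \left(-28\right)}{2220} = \frac{2 \left(-13\right) \left(26 - 13\right)}{64} + \frac{-10 + 16 \left(-28\right)}{2220} = 2 \left(-13\right) 13 \cdot \frac{1}{64} + \left(-10 - 448\right) \frac{1}{2220} = \left(-338\right) \frac{1}{64} - \frac{229}{1110} = - \frac{169}{32} - \frac{229}{1110} = - \frac{97459}{17760}$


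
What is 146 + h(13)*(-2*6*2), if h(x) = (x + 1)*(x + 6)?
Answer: -6238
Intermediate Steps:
h(x) = (1 + x)*(6 + x)
146 + h(13)*(-2*6*2) = 146 + (6 + 13² + 7*13)*(-2*6*2) = 146 + (6 + 169 + 91)*(-12*2) = 146 + 266*(-24) = 146 - 6384 = -6238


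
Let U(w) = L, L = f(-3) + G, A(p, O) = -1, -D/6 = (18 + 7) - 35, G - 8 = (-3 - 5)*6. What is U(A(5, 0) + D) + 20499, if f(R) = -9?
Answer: 20450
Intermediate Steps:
G = -40 (G = 8 + (-3 - 5)*6 = 8 - 8*6 = 8 - 48 = -40)
D = 60 (D = -6*((18 + 7) - 35) = -6*(25 - 35) = -6*(-10) = 60)
L = -49 (L = -9 - 40 = -49)
U(w) = -49
U(A(5, 0) + D) + 20499 = -49 + 20499 = 20450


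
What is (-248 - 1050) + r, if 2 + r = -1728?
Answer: -3028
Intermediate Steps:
r = -1730 (r = -2 - 1728 = -1730)
(-248 - 1050) + r = (-248 - 1050) - 1730 = -1298 - 1730 = -3028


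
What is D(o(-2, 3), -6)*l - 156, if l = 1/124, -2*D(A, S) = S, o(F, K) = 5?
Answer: -19341/124 ≈ -155.98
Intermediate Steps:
D(A, S) = -S/2
l = 1/124 ≈ 0.0080645
D(o(-2, 3), -6)*l - 156 = -½*(-6)*(1/124) - 156 = 3*(1/124) - 156 = 3/124 - 156 = -19341/124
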